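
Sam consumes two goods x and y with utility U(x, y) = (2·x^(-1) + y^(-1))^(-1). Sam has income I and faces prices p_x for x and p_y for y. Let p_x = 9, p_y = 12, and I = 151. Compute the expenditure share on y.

share on y = 0.4495

From the CES first-order condition, 2·(y/x)^(2) = p_x/p_y.
Hence y/x = ((1/2)·p_x/p_y)^(1/(2)), i.e. raised to the 0.5 power.
With the ratio pinned down, the budget gives x* = I/(p_x + p_y·(y/x)) and y* = (y/x)·x*.
Numerically y/x = 0.612372, so x* = 151/(9 + 12·0.612372) = 9.2363 and y* = 0.612372·9.2363 = 5.6561.
Expenditure on y: 12·5.6561 = 67.873; share = 0.4495.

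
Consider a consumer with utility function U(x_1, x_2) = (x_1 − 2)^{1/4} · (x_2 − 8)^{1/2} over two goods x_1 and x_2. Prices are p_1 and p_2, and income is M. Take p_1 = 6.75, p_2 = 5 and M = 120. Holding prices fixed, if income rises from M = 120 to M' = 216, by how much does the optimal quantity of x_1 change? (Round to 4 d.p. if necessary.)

Δx_1* = 4.7407

Let x_1' = x_1−2, x_2' = x_2−8. MRS = (1/2)·x_2'/x_1' = p_1/p_2.
After buying the subsistence bundle (2, 8), a share 1/3 of the remaining income goes to x_1: x_1* = 2 + 1/3·(M − 2p_1 − 8p_2)/p_1.
Discretionary income = 120 − 2·6.75 − 8·5 = 66.5; x_1* = 2 + 1/3·66.5/6.75 = 5.284.
At M' = 216: x_1* = 10.0247. Change: 10.0247 − 5.284 = 4.7407.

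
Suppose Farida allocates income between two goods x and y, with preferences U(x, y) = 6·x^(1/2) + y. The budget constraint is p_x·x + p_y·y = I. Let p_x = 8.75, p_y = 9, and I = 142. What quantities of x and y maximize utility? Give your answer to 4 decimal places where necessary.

x* = 9.5216, y* = 6.5206

MU_x = 3/√x, MU_y = 1. Tangency: 3/√x = p_x/p_y.
Solve: √x = 3·p_y/p_x, so x*(p_x,p_y) = (3·p_y/p_x)², and y* = (I − p_x·x*)/p_y.
Plugging in: x* = (3·9/8.75)² = 9.5216, y* = 6.5206.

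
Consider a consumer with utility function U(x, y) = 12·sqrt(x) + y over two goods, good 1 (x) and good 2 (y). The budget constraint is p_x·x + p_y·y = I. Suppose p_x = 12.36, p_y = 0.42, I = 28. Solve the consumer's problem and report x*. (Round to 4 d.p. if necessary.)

x* = 0.0416

Set MRS = p_x/p_y: 6·x^(−1/2) = p_x/p_y.
Solve: √x = 6·p_y/p_x, so x*(p_x,p_y) = (6·p_y/p_x)², and y* = (I − p_x·x*)/p_y.
Plugging in: x* = (6·0.42/12.36)² = 0.0416.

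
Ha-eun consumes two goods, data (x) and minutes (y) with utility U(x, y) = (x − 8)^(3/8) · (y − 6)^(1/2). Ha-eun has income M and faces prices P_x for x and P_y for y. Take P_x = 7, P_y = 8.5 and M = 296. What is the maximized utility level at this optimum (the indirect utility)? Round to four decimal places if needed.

This is Cobb-Douglas in (x−8, y−6): tangency gives 0.375·P_y·(y−6) = 0.5·P_x·(x−8).
Substituting into the budget: x* = 8 + 3/7·(M − 8·P_x − 6·P_y)/P_x, and y* = 6 + 4/7·(…)/P_y.
Discretionary income = 296 − 8·7 − 6·8.5 = 189; x* = 8 + 3/7·189/7 = 19.5714; y* = 6 + 4/7·189/8.5 = 18.7059.
Utility at the optimum: U(19.5714, 18.7059) = 8.9284.

V = 8.9284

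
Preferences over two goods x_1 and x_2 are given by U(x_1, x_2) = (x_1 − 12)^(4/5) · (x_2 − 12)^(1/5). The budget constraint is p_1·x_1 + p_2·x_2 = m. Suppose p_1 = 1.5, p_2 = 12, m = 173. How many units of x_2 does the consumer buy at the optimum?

x_2* = 12.1833

Discretionary income = 173 − 12·1.5 − 12·12 = 11; x_2* = 12 + 0.2·11/12 = 12.1833.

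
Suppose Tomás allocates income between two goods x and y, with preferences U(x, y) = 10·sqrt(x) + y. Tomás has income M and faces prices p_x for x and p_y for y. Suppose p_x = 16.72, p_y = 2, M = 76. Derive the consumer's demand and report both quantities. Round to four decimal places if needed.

Utility is quasi-linear in y; the FOC for x is 5/√x = p_x/p_y.
Thus x* = (5·p_y/p_x)² — independent of M — with the rest of income spent on y.
Plugging in: x* = (5·2/16.72)² = 0.3577, y* = 35.0096.

x* = 0.3577, y* = 35.0096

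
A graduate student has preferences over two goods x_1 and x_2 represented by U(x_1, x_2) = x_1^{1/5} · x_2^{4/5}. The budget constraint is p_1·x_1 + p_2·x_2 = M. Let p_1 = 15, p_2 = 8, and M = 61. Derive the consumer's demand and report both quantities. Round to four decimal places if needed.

x_1* = 0.8133, x_2* = 6.1

The MRS is (1/4)·x_2/x_1. Set MRS = p_1/p_2.
Rearranging, p_2·x_2 = 4·p_1·x_1. Substituting into the budget gives p_1·x_1·(1 + 4) = M.
Demand: x_1*(p_1,p_2,M) = 0.2·M/p_1 and x_2* = 0.8·M/p_2.
At p_1=15, p_2=8, M=61: x_1* = 0.2·61/15 = 0.8133, x_2* = 6.1.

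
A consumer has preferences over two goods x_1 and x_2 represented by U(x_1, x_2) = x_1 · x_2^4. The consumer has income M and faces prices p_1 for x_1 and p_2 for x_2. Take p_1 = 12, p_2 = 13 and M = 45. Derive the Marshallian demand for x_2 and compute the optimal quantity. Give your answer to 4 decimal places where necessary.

x_2* = 2.7692

The MRS is (1/4)·x_2/x_1. Set MRS = p_1/p_2.
Rearranging, p_2·x_2 = 4·p_1·x_1. Substituting into the budget gives p_1·x_1·(1 + 4) = M.
Demand: x_1*(p_1,p_2,M) = 0.2·M/p_1 and x_2* = 0.8·M/p_2.
At p_1=12, p_2=13, M=45: x_2* = 0.8·45/13 = 2.7692.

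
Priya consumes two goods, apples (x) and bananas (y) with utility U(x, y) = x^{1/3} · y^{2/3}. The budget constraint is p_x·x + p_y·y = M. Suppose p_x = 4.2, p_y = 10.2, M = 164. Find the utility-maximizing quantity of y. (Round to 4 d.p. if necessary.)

Tangency: MRS = (1/2)·y/x = p_x/p_y.
Rearranging, p_y·y = 2·p_x·x. Substituting into the budget gives p_x·x·(1 + 2) = M.
Demand: x*(p_x,p_y,M) = 1/3·M/p_x and y* = 2/3·M/p_y.
At p_x=4.2, p_y=10.2, M=164: y* = 2/3·164/10.2 = 10.719.

y* = 10.719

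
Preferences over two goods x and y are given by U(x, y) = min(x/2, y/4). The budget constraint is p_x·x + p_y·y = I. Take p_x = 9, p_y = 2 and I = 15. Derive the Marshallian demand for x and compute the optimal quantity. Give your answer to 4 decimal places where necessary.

x* = 1.1538

With perfect complements, no substitution: consume in ratio x:y = 2:4.
Budget: p_x·x + p_y·2·x = I, so (2·p_x + 4·p_y)·x = 2·I.
Demand: x*(p_x,p_y,I) = 2·I/(2·p_x + 4·p_y), y* = 4·I/(2·p_x + 4·p_y).
Here 2·9 + 4·2 = 26, giving x* = 1.1538.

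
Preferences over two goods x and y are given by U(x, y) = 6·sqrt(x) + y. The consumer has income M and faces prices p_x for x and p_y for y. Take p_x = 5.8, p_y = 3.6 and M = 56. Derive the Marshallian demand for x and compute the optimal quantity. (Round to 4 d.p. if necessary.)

x* = 3.4673

Set MRS = p_x/p_y: 3·x^(−1/2) = p_x/p_y.
Thus x* = (3·p_y/p_x)² — independent of M — with the rest of income spent on y.
Plugging in: x* = (3·3.6/5.8)² = 3.4673.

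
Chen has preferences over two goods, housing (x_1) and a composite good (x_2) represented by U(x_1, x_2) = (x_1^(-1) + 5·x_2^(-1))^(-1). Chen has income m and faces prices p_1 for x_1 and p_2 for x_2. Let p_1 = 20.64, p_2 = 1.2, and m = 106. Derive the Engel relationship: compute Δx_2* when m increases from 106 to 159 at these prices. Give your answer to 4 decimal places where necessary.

From the CES first-order condition, (1/5)·(x_2/x_1)^(2) = p_1/p_2.
Solve for the ratio: x_2/x_1 = [5·p_1/p_2]^(0.5).
With the ratio pinned down, the budget gives x_1* = m/(p_1 + p_2·(x_2/x_1)) and x_2* = (x_2/x_1)·x_1*.
Numerically x_2/x_1 = 9.273618, so x_1* = 106/(20.64 + 1.2·9.273618) = 3.3367 and x_2* = 9.273618·3.3367 = 30.9429.
At m' = 159: x_2* = 46.4143. Change: 46.4143 − 30.9429 = 15.4714.

Δx_2* = 15.4714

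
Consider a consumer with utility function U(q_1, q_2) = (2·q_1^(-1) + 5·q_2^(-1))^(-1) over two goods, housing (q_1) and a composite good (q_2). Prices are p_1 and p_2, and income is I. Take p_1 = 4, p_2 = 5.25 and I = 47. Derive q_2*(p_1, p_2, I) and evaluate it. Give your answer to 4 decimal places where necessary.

q_2* = 5.7681

With the ratio pinned down, the budget gives q_1* = I/(p_1 + p_2·(q_2/q_1)) and q_2* = (q_2/q_1)·q_1*.
Numerically q_2/q_1 = 1.380131, so q_1* = 47/(4 + 5.25·1.380131) = 4.1794 and q_2* = 1.380131·4.1794 = 5.7681.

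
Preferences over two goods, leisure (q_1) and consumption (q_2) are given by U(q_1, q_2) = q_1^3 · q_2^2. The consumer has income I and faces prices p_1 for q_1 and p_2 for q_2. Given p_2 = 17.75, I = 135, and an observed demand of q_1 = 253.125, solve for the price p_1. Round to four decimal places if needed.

p_1 = 0.32

Tangency: MRS = (3/2)·q_2/q_1 = p_1/p_2.
Rearranging, p_2·q_2 = (2/3)·p_1·q_1. Substituting into the budget gives p_1·q_1·(1 + (2/3)) = I.
Demand: q_1*(p_1,p_2,I) = 0.6·I/p_1 and q_2* = 0.4·I/p_2.
Set q_1* = 253.125 in the demand function and solve for p_1: p_1 = 0.32.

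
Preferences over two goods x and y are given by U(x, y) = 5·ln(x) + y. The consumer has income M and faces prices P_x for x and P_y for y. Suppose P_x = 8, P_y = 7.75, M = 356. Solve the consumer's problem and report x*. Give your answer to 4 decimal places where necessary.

Set MRS = P_x/P_y: (5/x)/1 = P_x/P_y.
So x*(P_x,P_y) = 5·P_y/P_x, independent of income; and y* = (M − 5·P_y)/P_y.
At the given prices: x* = 5·7.75/8 = 4.8438.

x* = 4.8438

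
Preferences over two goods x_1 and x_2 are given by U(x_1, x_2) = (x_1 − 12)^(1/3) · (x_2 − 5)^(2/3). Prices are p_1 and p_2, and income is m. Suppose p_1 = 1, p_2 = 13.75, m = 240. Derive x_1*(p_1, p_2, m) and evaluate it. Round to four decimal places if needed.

x_1* = 65.0833

MRS = (1/2)·(x_2−5)/(x_1−12). Tangency with p_1/p_2 gives x_2−5 = 2·(p_1/p_2)·(x_1−12).
After buying the subsistence bundle (12, 5), a share 1/3 of the remaining income goes to x_1: x_1* = 12 + 1/3·(m − 12p_1 − 5p_2)/p_1.
Discretionary income = 240 − 12·1 − 5·13.75 = 159.25; x_1* = 12 + 1/3·159.25/1 = 65.0833.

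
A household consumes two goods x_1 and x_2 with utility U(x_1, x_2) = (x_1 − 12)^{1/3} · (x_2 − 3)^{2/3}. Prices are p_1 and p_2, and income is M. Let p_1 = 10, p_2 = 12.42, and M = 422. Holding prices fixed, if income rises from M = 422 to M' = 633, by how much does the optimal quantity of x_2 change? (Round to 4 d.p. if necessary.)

Δx_2* = 11.3258

This is Cobb-Douglas in (x_1−12, x_2−3): tangency gives 1/3·p_2·(x_2−3) = 2/3·p_1·(x_1−12).
After buying the subsistence bundle (12, 3), a share 1/3 of the remaining income goes to x_1: x_1* = 12 + 1/3·(M − 12p_1 − 3p_2)/p_1.
Discretionary income = 422 − 12·10 − 3·12.42 = 264.74; x_2* = 3 + 2/3·264.74/12.42 = 17.2104.
At M' = 633: x_2* = 28.5362. Change: 28.5362 − 17.2104 = 11.3258.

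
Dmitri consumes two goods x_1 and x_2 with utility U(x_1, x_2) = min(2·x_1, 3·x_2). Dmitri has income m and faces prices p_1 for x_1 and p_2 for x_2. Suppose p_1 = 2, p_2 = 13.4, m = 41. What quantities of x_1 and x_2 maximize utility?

Leontief preferences: the optimum is at the kink where x_1/3 = x_2/2, i.e. x_2 = (2/3)·x_1.
Budget: p_1·x_1 + p_2·(2/3)·x_1 = m, so (3·p_1 + 2·p_2)·x_1 = 3·m.
Demand: x_1*(p_1,p_2,m) = 3·m/(3·p_1 + 2·p_2), x_2* = 2·m/(3·p_1 + 2·p_2).
Here 3·2 + 2·13.4 = 32.8, giving x_1* = 3.75 and x_2* = 2.5.

x_1* = 3.75, x_2* = 2.5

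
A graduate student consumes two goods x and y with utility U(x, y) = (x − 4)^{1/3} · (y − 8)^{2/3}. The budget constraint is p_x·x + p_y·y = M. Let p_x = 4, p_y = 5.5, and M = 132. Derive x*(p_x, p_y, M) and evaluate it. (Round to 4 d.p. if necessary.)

Let x' = x−4, y' = y−8. MRS = (1/2)·y'/x' = p_x/p_y.
After buying the subsistence bundle (4, 8), a share 1/3 of the remaining income goes to x: x* = 4 + 1/3·(M − 4p_x − 8p_y)/p_x.
Discretionary income = 132 − 4·4 − 8·5.5 = 72; x* = 4 + 1/3·72/4 = 10.

x* = 10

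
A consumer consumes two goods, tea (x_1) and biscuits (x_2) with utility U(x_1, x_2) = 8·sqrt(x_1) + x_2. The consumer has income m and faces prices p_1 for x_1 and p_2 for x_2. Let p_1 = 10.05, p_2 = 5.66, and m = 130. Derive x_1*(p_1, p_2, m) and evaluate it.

MU_x_1 = 4/√x_1, MU_x_2 = 1. Tangency: 4/√x_1 = p_1/p_2.
Solve: √x_1 = 4·p_2/p_1, so x_1*(p_1,p_2) = (4·p_2/p_1)², and x_2* = (m − p_1·x_1*)/p_2.
Plugging in: x_1* = (4·5.66/10.05)² = 5.0748.

x_1* = 5.0748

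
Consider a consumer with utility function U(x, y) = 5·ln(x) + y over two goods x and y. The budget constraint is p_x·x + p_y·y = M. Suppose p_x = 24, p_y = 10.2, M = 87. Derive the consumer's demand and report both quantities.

x* = 2.125, y* = 3.5294

Set MRS = p_x/p_y: (5/x)/1 = p_x/p_y.
So x*(p_x,p_y) = 5·p_y/p_x, independent of income; and y* = (M − 5·p_y)/p_y.
At the given prices: x* = 5·10.2/24 = 2.125, and y* = 3.5294.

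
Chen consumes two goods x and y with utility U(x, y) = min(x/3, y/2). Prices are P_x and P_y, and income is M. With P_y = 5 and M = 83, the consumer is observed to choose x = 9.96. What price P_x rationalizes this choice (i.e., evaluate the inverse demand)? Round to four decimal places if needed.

Leontief preferences: the optimum is at the kink where x/3 = y/2, i.e. y = (2/3)·x.
Budget: P_x·x + P_y·(2/3)·x = M, so (3·P_x + 2·P_y)·x = 3·M.
Demand: x*(P_x,P_y,M) = 3·M/(3·P_x + 2·P_y), y* = 2·M/(3·P_x + 2·P_y).
Set x* = 9.96 in the demand function and solve for P_x: P_x = 5.

P_x = 5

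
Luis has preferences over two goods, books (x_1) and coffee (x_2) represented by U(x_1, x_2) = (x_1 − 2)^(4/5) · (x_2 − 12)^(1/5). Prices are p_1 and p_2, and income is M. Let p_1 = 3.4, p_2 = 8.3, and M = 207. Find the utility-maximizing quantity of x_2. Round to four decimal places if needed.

x_2* = 14.4241

Substituting into the budget: x_1* = 2 + 0.8·(M − 2·p_1 − 12·p_2)/p_1, and x_2* = 12 + 0.2·(…)/p_2.
Discretionary income = 207 − 2·3.4 − 12·8.3 = 100.6; x_2* = 12 + 0.2·100.6/8.3 = 14.4241.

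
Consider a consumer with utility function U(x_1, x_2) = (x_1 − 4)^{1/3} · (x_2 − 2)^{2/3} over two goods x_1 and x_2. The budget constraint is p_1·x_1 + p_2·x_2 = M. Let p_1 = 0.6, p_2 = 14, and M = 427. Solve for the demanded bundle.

x_1* = 224.3333, x_2* = 20.8857

This is Cobb-Douglas in (x_1−4, x_2−2): tangency gives 1/3·p_2·(x_2−2) = 2/3·p_1·(x_1−4).
Substituting into the budget: x_1* = 4 + 1/3·(M − 4·p_1 − 2·p_2)/p_1, and x_2* = 2 + 2/3·(…)/p_2.
Discretionary income = 427 − 4·0.6 − 2·14 = 396.6; x_1* = 4 + 1/3·396.6/0.6 = 224.3333; x_2* = 2 + 2/3·396.6/14 = 20.8857.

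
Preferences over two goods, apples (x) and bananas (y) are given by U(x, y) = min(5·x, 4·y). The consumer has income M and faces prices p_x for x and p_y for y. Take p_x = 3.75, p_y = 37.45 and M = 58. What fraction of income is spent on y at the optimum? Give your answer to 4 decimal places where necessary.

With perfect complements, no substitution: consume in ratio x:y = 4:5.
Budget: p_x·x + p_y·(5/4)·x = M, so (4·p_x + 5·p_y)·x = 4·M.
Demand: x*(p_x,p_y,M) = 4·M/(4·p_x + 5·p_y), y* = 5·M/(4·p_x + 5·p_y).
Here 4·3.75 + 5·37.45 = 202.25, giving x* = 1.1471 and y* = 1.4339.
Expenditure on y: 37.45·1.4339 = 53.6984; share = 0.9258.

share on y = 0.9258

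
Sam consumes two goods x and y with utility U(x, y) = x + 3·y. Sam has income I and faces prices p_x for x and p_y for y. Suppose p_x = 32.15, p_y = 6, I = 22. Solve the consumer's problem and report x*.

Linear utility — the consumer picks whichever good has higher MU/price: 1/32.15 = 0.0311 vs 3/6 = 0.5.
y gives more utility per dollar, so spend all income on y: y* = I/p_y, x* = 0.
Numerically: x* = 0, y* = 3.6667.

x* = 0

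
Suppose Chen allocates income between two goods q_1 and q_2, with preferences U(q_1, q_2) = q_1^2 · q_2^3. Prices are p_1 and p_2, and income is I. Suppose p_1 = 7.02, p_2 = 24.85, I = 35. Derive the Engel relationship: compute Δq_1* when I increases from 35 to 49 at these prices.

At p_1=7.02, p_2=24.85, I=35: q_1* = 0.4·35/7.02 = 1.9943.
At I' = 49: q_1* = 2.792. Change: 2.792 − 1.9943 = 0.7977.

Δq_1* = 0.7977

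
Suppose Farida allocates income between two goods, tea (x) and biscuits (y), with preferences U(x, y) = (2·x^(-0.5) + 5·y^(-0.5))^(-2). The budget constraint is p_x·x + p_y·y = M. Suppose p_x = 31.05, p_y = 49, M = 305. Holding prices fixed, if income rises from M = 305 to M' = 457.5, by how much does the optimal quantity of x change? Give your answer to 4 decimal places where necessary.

MU_x ∝ 2·x^(-1.5), MU_y ∝ 5·y^(-1.5), so MRS = (2/5)·(y/x)^(1.5) = p_x/p_y.
Hence y/x = ((5/2)·p_x/p_y)^(1/(1.5)), i.e. raised to the 2/3 power.
With the ratio pinned down, the budget gives x* = M/(p_x + p_y·(y/x)) and y* = (y/x)·x*.
Numerically y/x = 1.358951, so x* = 305/(31.05 + 49·1.358951) = 3.1238.
At M' = 457.5: x* = 4.6856. Change: 4.6856 − 3.1238 = 1.5619.

Δx* = 1.5619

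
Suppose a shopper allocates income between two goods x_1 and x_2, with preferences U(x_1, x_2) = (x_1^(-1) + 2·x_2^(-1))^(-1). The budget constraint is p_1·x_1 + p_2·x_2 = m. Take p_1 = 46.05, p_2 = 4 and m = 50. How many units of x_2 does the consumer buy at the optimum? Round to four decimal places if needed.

Numerically x_2/x_1 = 4.798437, so x_1* = 50/(46.05 + 4·4.798437) = 0.7664 and x_2* = 4.798437·0.7664 = 3.6773.

x_2* = 3.6773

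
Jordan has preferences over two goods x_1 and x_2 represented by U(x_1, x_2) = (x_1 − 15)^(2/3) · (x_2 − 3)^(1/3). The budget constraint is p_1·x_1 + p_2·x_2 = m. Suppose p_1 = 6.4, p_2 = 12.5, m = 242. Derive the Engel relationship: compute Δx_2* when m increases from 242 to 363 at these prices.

Discretionary income = 242 − 15·6.4 − 3·12.5 = 108.5; x_2* = 3 + 1/3·108.5/12.5 = 5.8933.
At m' = 363: x_2* = 9.12. Change: 9.12 − 5.8933 = 3.2267.

Δx_2* = 3.2267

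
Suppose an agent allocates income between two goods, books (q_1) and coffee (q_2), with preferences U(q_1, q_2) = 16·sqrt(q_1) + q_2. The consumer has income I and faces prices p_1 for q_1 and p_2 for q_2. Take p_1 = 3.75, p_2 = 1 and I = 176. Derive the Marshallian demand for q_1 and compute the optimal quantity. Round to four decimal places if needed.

q_1* = 4.5511

Set MRS = p_1/p_2: 8·q_1^(−1/2) = p_1/p_2.
Thus q_1* = (8·p_2/p_1)² — independent of I — with the rest of income spent on q_2.
Plugging in: q_1* = (8·1/3.75)² = 4.5511.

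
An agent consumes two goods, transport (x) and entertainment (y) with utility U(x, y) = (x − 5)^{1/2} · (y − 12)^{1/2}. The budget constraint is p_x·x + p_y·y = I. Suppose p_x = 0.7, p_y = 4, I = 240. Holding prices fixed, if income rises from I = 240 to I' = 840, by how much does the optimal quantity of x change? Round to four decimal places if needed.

Δx* = 428.5714

Substituting into the budget: x* = 5 + 0.5·(I − 5·p_x − 12·p_y)/p_x, and y* = 12 + 0.5·(…)/p_y.
Discretionary income = 240 − 5·0.7 − 12·4 = 188.5; x* = 5 + 0.5·188.5/0.7 = 139.6429.
At I' = 840: x* = 568.2143. Change: 568.2143 − 139.6429 = 428.5714.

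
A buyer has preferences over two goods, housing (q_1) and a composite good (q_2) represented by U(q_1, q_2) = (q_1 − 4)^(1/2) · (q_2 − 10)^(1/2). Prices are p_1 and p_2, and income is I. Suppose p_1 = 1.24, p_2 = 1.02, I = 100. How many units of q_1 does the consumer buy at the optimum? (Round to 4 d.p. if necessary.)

MRS = (q_2−10)/(q_1−4). Tangency with p_1/p_2 gives q_2−10 = (p_1/p_2)·(q_1−4).
After buying the subsistence bundle (4, 10), a share 0.5 of the remaining income goes to q_1: q_1* = 4 + 0.5·(I − 4p_1 − 10p_2)/p_1.
Discretionary income = 100 − 4·1.24 − 10·1.02 = 84.84; q_1* = 4 + 0.5·84.84/1.24 = 38.2097.

q_1* = 38.2097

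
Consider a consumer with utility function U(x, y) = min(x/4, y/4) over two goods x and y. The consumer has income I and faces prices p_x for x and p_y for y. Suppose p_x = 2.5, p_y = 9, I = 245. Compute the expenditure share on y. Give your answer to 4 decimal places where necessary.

With perfect complements, no substitution: consume in ratio x:y = 4:4.
Budget: p_x·x + p_y·x = I, so (4·p_x + 4·p_y)·x = 4·I.
Demand: x*(p_x,p_y,I) = 4·I/(4·p_x + 4·p_y), y* = 4·I/(4·p_x + 4·p_y).
Here 4·2.5 + 4·9 = 46, giving x* = 21.3043 and y* = 21.3043.
Expenditure on y: 9·21.3043 = 191.7391; share = 0.7826.

share on y = 0.7826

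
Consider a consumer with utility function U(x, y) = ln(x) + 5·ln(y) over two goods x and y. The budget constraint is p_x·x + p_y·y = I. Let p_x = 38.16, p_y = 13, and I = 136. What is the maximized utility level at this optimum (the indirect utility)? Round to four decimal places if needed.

V = 10.306

Tangency: MRS = (1/5)·y/x = p_x/p_y.
So p_y·y = 5·p_x·x; combined with the budget, a share 1/6 of income goes to x.
Demand: x*(p_x,p_y,I) = 1/6·I/p_x and y* = 5/6·I/p_y.
At p_x=38.16, p_y=13, I=136: x* = 1/6·136/38.16 = 0.594, y* = 8.7179.
Utility at the optimum: U(0.594, 8.7179) = 10.306.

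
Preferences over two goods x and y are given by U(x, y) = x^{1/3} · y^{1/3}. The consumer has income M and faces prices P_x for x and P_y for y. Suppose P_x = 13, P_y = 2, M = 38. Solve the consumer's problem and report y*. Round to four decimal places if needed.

y* = 9.5

Demand: x*(P_x,P_y,M) = 0.5·M/P_x and y* = 0.5·M/P_y.
At P_x=13, P_y=2, M=38: y* = 0.5·38/2 = 9.5.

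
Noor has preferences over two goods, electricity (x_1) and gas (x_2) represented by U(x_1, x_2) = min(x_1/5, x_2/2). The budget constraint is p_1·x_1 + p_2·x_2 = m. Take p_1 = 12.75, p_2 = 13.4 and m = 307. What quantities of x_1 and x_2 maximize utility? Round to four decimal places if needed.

With perfect complements, no substitution: consume in ratio x_1:x_2 = 5:2.
Budget: p_1·x_1 + p_2·(2/5)·x_1 = m, so (5·p_1 + 2·p_2)·x_1 = 5·m.
Demand: x_1*(p_1,p_2,m) = 5·m/(5·p_1 + 2·p_2), x_2* = 2·m/(5·p_1 + 2·p_2).
Here 5·12.75 + 2·13.4 = 90.55, giving x_1* = 16.952 and x_2* = 6.7808.

x_1* = 16.952, x_2* = 6.7808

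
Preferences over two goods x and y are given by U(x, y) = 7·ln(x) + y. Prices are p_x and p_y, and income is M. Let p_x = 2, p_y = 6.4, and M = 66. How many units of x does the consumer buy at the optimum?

x* = 22.4

Set MRS = p_x/p_y: (7/x)/1 = p_x/p_y.
So x*(p_x,p_y) = 7·p_y/p_x, independent of income; and y* = (M − 7·p_y)/p_y.
At the given prices: x* = 7·6.4/2 = 22.4.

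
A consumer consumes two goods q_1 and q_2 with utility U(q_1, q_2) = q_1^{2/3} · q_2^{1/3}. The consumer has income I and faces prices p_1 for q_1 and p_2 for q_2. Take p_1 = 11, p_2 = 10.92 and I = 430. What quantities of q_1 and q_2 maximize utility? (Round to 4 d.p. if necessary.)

q_1* = 26.0606, q_2* = 13.1258

MU_q_1/MU_q_2 = (2/3·q_2)/(1/3·q_1); tangency sets this equal to p_1/p_2.
So 2/3·p_2·q_2 = 1/3·p_1·q_1; combined with the budget, a share 2/3 of income goes to q_1.
Demand: q_1*(p_1,p_2,I) = 2/3·I/p_1 and q_2* = 1/3·I/p_2.
At p_1=11, p_2=10.92, I=430: q_1* = 2/3·430/11 = 26.0606, q_2* = 13.1258.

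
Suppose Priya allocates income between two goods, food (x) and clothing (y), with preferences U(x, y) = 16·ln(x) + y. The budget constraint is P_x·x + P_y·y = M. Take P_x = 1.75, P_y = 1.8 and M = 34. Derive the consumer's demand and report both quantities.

x* = 16.4571, y* = 2.8889

Set MRS = P_x/P_y: (16/x)/1 = P_x/P_y.
So x*(P_x,P_y) = 16·P_y/P_x, independent of income; and y* = (M − 16·P_y)/P_y.
At the given prices: x* = 16·1.8/1.75 = 16.4571, and y* = 2.8889.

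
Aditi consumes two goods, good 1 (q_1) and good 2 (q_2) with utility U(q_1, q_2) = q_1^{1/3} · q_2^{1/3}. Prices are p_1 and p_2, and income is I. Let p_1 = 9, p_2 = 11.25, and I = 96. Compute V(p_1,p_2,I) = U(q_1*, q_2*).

Demand: q_1*(p_1,p_2,I) = 0.5·I/p_1 and q_2* = 0.5·I/p_2.
At p_1=9, p_2=11.25, I=96: q_1* = 0.5·96/9 = 5.3333, q_2* = 4.2667.
Utility at the optimum: U(5.3333, 4.2667) = 2.8338.

V = 2.8338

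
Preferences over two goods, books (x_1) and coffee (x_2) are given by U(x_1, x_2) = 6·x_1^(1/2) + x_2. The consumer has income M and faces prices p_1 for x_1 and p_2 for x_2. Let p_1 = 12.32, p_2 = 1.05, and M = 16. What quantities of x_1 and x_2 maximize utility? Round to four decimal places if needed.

x_1* = 0.0654, x_2* = 14.471

MU_x_1 = 3/√x_1, MU_x_2 = 1. Tangency: 3/√x_1 = p_1/p_2.
Thus x_1* = (3·p_2/p_1)² — independent of M — with the rest of income spent on x_2.
Plugging in: x_1* = (3·1.05/12.32)² = 0.0654, x_2* = 14.471.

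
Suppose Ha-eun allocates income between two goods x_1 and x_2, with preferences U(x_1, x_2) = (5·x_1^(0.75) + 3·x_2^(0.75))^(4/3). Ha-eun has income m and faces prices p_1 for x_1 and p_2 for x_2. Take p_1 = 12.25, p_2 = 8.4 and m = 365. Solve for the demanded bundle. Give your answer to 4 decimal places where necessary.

x_1* = 21.2531, x_2* = 12.4582

From the CES first-order condition, (5/3)·(x_2/x_1)^(0.25) = p_1/p_2.
Hence x_2/x_1 = ((3/5)·p_1/p_2)^(1/(0.25)), i.e. raised to the 4 power.
Substitute x_2 = (x_2/x_1)·x_1 into the budget: x_1* = m/(p_1 + p_2·(x_2/x_1)).
Numerically x_2/x_1 = 0.586182, so x_1* = 365/(12.25 + 8.4·0.586182) = 21.2531 and x_2* = 0.586182·21.2531 = 12.4582.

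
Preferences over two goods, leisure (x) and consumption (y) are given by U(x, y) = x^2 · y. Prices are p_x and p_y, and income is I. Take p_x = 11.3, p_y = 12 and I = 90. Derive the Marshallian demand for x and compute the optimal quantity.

The MRS is 2·y/x. Set MRS = p_x/p_y.
Rearranging, p_y·y = (1/2)·p_x·x. Substituting into the budget gives p_x·x·(1 + (1/2)) = I.
Demand: x*(p_x,p_y,I) = 2/3·I/p_x and y* = 1/3·I/p_y.
At p_x=11.3, p_y=12, I=90: x* = 2/3·90/11.3 = 5.3097.

x* = 5.3097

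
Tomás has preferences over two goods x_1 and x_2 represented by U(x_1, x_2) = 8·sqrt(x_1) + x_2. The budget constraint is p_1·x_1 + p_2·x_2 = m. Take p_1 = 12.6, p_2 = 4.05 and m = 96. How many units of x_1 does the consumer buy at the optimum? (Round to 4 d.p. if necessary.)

x_1* = 1.6531

MU_x_1 = 4/√x_1, MU_x_2 = 1. Tangency: 4/√x_1 = p_1/p_2.
Solve: √x_1 = 4·p_2/p_1, so x_1*(p_1,p_2) = (4·p_2/p_1)², and x_2* = (m − p_1·x_1*)/p_2.
Plugging in: x_1* = (4·4.05/12.6)² = 1.6531.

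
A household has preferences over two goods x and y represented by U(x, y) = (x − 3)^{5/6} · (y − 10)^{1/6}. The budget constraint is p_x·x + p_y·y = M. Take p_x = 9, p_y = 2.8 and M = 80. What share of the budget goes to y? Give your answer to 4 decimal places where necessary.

MRS = 5·(y−10)/(x−3). Tangency with p_x/p_y gives y−10 = (1/5)·(p_x/p_y)·(x−3).
Substituting into the budget: x* = 3 + 5/6·(M − 3·p_x − 10·p_y)/p_x, and y* = 10 + 1/6·(…)/p_y.
Discretionary income = 80 − 3·9 − 10·2.8 = 25; x* = 3 + 5/6·25/9 = 5.3148; y* = 10 + 1/6·25/2.8 = 11.4881.
Expenditure on y: 2.8·11.4881 = 32.1667; share = 0.4021.

share on y = 0.4021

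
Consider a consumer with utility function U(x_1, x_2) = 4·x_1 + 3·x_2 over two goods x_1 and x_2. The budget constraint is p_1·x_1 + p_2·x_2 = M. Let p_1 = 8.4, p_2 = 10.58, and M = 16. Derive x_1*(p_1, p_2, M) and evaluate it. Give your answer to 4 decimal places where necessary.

Linear utility — the consumer picks whichever good has higher MU/price: 4/8.4 = 0.4762 vs 3/10.58 = 0.2836.
x_1 gives more utility per dollar, so spend all income on x_1: x_1* = M/p_1, x_2* = 0.
Numerically: x_1* = 1.9048, x_2* = 0.

x_1* = 1.9048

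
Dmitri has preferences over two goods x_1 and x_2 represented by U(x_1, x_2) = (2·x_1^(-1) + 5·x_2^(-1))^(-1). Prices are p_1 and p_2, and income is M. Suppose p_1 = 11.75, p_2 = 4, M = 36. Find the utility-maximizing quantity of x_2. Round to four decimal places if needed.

x_2* = 4.3187

From the CES first-order condition, (2/5)·(x_2/x_1)^(2) = p_1/p_2.
Hence x_2/x_1 = ((5/2)·p_1/p_2)^(1/(2)), i.e. raised to the 0.5 power.
With the ratio pinned down, the budget gives x_1* = M/(p_1 + p_2·(x_2/x_1)) and x_2* = (x_2/x_1)·x_1*.
Numerically x_2/x_1 = 2.709935, so x_1* = 36/(11.75 + 4·2.709935) = 1.5936 and x_2* = 2.709935·1.5936 = 4.3187.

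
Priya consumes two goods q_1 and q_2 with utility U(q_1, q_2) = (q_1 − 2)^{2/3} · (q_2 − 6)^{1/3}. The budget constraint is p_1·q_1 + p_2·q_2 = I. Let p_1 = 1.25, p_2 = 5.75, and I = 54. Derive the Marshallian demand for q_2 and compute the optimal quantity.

MRS = 2·(q_2−6)/(q_1−2). Tangency with p_1/p_2 gives q_2−6 = (1/2)·(p_1/p_2)·(q_1−2).
After buying the subsistence bundle (2, 6), a share 2/3 of the remaining income goes to q_1: q_1* = 2 + 2/3·(I − 2p_1 − 6p_2)/p_1.
Discretionary income = 54 − 2·1.25 − 6·5.75 = 17; q_2* = 6 + 1/3·17/5.75 = 6.9855.

q_2* = 6.9855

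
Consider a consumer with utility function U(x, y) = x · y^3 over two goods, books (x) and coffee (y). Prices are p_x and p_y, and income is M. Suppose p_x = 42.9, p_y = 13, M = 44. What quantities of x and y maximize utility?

Tangency: MRS = (1/3)·y/x = p_x/p_y.
So p_y·y = 3·p_x·x; combined with the budget, a share 0.25 of income goes to x.
Demand: x*(p_x,p_y,M) = 0.25·M/p_x and y* = 0.75·M/p_y.
At p_x=42.9, p_y=13, M=44: x* = 0.25·44/42.9 = 0.2564, y* = 2.5385.

x* = 0.2564, y* = 2.5385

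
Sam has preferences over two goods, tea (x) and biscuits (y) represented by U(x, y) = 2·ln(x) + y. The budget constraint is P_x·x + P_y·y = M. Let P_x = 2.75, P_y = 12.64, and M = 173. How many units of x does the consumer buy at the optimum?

x* = 9.1927

Set MRS = P_x/P_y: (2/x)/1 = P_x/P_y.
So x*(P_x,P_y) = 2·P_y/P_x, independent of income; and y* = (M − 2·P_y)/P_y.
At the given prices: x* = 2·12.64/2.75 = 9.1927.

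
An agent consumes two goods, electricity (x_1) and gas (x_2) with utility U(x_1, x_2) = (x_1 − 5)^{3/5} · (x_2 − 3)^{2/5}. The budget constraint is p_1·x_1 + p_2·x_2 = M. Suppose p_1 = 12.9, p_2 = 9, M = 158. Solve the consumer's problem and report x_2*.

After buying the subsistence bundle (5, 3), a share 0.6 of the remaining income goes to x_1: x_1* = 5 + 0.6·(M − 5p_1 − 3p_2)/p_1.
Discretionary income = 158 − 5·12.9 − 3·9 = 66.5; x_2* = 3 + 0.4·66.5/9 = 5.9556.

x_2* = 5.9556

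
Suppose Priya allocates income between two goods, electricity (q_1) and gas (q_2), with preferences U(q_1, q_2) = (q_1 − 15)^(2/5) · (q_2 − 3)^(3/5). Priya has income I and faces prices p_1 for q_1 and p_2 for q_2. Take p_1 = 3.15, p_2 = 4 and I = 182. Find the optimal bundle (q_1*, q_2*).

q_1* = 30.5873, q_2* = 21.4125

Let q_1' = q_1−15, q_2' = q_2−3. MRS = (2/3)·q_2'/q_1' = p_1/p_2.
After buying the subsistence bundle (15, 3), a share 0.4 of the remaining income goes to q_1: q_1* = 15 + 0.4·(I − 15p_1 − 3p_2)/p_1.
Discretionary income = 182 − 15·3.15 − 3·4 = 122.75; q_1* = 15 + 0.4·122.75/3.15 = 30.5873; q_2* = 3 + 0.6·122.75/4 = 21.4125.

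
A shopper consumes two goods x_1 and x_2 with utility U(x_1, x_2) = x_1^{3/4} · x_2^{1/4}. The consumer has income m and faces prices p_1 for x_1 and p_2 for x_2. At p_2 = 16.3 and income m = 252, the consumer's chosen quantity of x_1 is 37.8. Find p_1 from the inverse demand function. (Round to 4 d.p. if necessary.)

Tangency: MRS = 3·x_2/x_1 = p_1/p_2.
Rearranging, p_2·x_2 = (1/3)·p_1·x_1. Substituting into the budget gives p_1·x_1·(1 + (1/3)) = m.
Demand: x_1*(p_1,p_2,m) = 0.75·m/p_1 and x_2* = 0.25·m/p_2.
Set x_1* = 37.8 in the demand function and solve for p_1: p_1 = 5.

p_1 = 5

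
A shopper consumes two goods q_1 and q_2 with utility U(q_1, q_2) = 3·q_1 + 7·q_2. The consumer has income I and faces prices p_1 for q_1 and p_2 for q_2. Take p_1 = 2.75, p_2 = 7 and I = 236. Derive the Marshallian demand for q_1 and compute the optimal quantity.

q_1* = 85.8182

Linear utility — the consumer picks whichever good has higher MU/price: 3/2.75 = 1.0909 vs 7/7 = 1.
q_1 gives more utility per dollar, so spend all income on q_1: q_1* = I/p_1, q_2* = 0.
Numerically: q_1* = 85.8182, q_2* = 0.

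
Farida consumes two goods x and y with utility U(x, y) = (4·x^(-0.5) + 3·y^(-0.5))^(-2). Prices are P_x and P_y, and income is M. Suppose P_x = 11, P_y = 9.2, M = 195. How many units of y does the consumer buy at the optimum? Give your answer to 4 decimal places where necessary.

y* = 9.2729

Numerically y/x = 0.929917, so x* = 195/(11 + 9.2·0.929917) = 9.9718 and y* = 0.929917·9.9718 = 9.2729.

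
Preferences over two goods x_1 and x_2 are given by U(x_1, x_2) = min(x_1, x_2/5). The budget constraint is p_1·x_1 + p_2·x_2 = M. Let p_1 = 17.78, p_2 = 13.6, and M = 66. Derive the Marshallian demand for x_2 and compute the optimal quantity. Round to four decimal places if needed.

With perfect complements, no substitution: consume in ratio x_1:x_2 = 1:5.
Budget: p_1·x_1 + p_2·5·x_1 = M, so (p_1 + 5·p_2)·x_1 = M.
Demand: x_1*(p_1,p_2,M) = M/(p_1 + 5·p_2), x_2* = 5·M/(p_1 + 5·p_2).
Here 17.78 + 5·13.6 = 85.78, giving x_2* = 3.8471.

x_2* = 3.8471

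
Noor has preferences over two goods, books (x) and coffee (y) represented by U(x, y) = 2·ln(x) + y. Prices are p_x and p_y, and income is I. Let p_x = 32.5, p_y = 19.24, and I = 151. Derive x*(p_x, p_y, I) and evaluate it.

x* = 1.184

MU_x = 2/x, MU_y = 1. Tangency: 2/x = p_x/p_y.
So x*(p_x,p_y) = 2·p_y/p_x, independent of income; and y* = (I − 2·p_y)/p_y.
At the given prices: x* = 2·19.24/32.5 = 1.184.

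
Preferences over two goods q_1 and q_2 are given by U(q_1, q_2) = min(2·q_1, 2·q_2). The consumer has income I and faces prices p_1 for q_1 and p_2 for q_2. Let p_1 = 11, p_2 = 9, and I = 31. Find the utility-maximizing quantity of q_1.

q_1* = 1.55

With perfect complements, no substitution: consume in ratio q_1:q_2 = 2:2.
Budget: p_1·q_1 + p_2·q_1 = I, so (2·p_1 + 2·p_2)·q_1 = 2·I.
Demand: q_1*(p_1,p_2,I) = 2·I/(2·p_1 + 2·p_2), q_2* = 2·I/(2·p_1 + 2·p_2).
Here 2·11 + 2·9 = 40, giving q_1* = 1.55.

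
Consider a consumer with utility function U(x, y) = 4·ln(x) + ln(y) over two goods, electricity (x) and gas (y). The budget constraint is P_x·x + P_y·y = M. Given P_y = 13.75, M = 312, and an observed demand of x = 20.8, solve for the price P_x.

The MRS is 4·y/x. Set MRS = P_x/P_y.
Rearranging, P_y·y = (1/4)·P_x·x. Substituting into the budget gives P_x·x·(1 + (1/4)) = M.
Demand: x*(P_x,P_y,M) = 0.8·M/P_x and y* = 0.2·M/P_y.
Set x* = 20.8 in the demand function and solve for P_x: P_x = 12.

P_x = 12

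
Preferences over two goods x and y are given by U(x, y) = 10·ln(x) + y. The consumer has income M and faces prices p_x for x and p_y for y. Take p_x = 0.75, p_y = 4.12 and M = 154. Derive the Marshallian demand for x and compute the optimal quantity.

MU_x = 10/x, MU_y = 1. Tangency: 10/x = p_x/p_y.
So x*(p_x,p_y) = 10·p_y/p_x, independent of income; and y* = (M − 10·p_y)/p_y.
At the given prices: x* = 10·4.12/0.75 = 54.9333.

x* = 54.9333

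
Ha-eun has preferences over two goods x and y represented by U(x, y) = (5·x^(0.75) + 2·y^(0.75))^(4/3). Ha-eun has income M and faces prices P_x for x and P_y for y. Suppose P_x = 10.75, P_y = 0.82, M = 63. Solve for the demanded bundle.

x* = 0.0999, y* = 75.52

MRS = MU_x/MU_y = (5/2)·(y/x)^(0.25). Set equal to P_x/P_y.
Solve for the ratio: y/x = [(2/5)·P_x/P_y]^(4).
Substitute y = (y/x)·x into the budget: x* = M/(P_x + P_y·(y/x)).
Numerically y/x = 756.168206, so x* = 63/(10.75 + 0.82·756.168206) = 0.0999 and y* = 756.168206·0.0999 = 75.52.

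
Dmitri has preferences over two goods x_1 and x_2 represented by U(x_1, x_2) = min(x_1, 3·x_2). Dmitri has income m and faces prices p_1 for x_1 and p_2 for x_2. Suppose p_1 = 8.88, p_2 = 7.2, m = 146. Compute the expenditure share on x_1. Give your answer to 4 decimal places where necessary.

share on x_1 = 0.7872

With perfect complements, no substitution: consume in ratio x_1:x_2 = 3:1.
Budget: p_1·x_1 + p_2·(1/3)·x_1 = m, so (3·p_1 + p_2)·x_1 = 3·m.
Demand: x_1*(p_1,p_2,m) = 3·m/(3·p_1 + p_2), x_2* = m/(3·p_1 + p_2).
Here 3·8.88 + 7.2 = 33.84, giving x_1* = 12.9433 and x_2* = 4.3144.
Expenditure on x_1: 8.88·12.9433 = 114.9362; share = 0.7872.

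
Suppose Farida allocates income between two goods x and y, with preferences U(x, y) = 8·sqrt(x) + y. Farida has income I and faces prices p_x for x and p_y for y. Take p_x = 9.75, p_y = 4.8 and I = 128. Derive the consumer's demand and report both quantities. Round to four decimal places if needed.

Plugging in: x* = (4·4.8/9.75)² = 3.8779, y* = 18.7897.

x* = 3.8779, y* = 18.7897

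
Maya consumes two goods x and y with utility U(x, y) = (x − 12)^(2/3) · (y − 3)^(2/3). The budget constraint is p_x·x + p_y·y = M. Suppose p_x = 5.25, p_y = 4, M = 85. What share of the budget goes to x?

This is Cobb-Douglas in (x−12, y−3): tangency gives 2/3·p_y·(y−3) = 2/3·p_x·(x−12).
After buying the subsistence bundle (12, 3), a share 0.5 of the remaining income goes to x: x* = 12 + 0.5·(M − 12p_x − 3p_y)/p_x.
Discretionary income = 85 − 12·5.25 − 3·4 = 10; x* = 12 + 0.5·10/5.25 = 12.9524; y* = 3 + 0.5·10/4 = 4.25.
Expenditure on x: 5.25·12.9524 = 68; share = 0.8.

share on x = 0.8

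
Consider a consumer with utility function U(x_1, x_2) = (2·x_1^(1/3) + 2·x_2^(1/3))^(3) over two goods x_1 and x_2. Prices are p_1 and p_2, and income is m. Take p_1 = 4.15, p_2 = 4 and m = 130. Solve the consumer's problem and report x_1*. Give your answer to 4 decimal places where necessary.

x_1* = 15.5185

Numerically x_2/x_1 = 1.056774, so x_1* = 130/(4.15 + 4·1.056774) = 15.5185.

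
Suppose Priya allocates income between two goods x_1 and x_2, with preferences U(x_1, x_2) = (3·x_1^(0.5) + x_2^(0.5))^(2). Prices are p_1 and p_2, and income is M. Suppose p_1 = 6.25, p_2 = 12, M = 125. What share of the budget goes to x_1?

share on x_1 = 0.9453

MU_x_1 ∝ 3·x_1^(-0.5), MU_x_2 ∝ x_2^(-0.5), so MRS = 3·(x_2/x_1)^(0.5) = p_1/p_2.
Solve for the ratio: x_2/x_1 = [(1/3)·p_1/p_2]^(2).
Substitute x_2 = (x_2/x_1)·x_1 into the budget: x_1* = M/(p_1 + p_2·(x_2/x_1)).
Numerically x_2/x_1 = 0.030141, so x_1* = 125/(6.25 + 12·0.030141) = 18.9059 and x_2* = 0.030141·18.9059 = 0.5698.
Expenditure on x_1: 6.25·18.9059 = 118.1619; share = 0.9453.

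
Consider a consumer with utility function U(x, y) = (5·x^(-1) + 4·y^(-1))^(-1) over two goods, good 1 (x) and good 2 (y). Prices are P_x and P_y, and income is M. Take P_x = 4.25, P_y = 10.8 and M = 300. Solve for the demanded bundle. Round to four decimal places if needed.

MRS = MU_x/MU_y = (5/4)·(y/x)^(2). Set equal to P_x/P_y.
Hence y/x = ((4/5)·P_x/P_y)^(1/(2)), i.e. raised to the 0.5 power.
With the ratio pinned down, the budget gives x* = M/(P_x + P_y·(y/x)) and y* = (y/x)·x*.
Numerically y/x = 0.561084, so x* = 300/(4.25 + 10.8·0.561084) = 29.0988 and y* = 0.561084·29.0988 = 16.3269.

x* = 29.0988, y* = 16.3269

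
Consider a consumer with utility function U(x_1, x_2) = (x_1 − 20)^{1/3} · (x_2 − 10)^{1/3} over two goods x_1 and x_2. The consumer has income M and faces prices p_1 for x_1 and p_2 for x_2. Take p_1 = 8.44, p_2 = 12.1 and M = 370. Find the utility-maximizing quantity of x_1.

Let x_1' = x_1−20, x_2' = x_2−10. MRS = x_2'/x_1' = p_1/p_2.
After buying the subsistence bundle (20, 10), a share 0.5 of the remaining income goes to x_1: x_1* = 20 + 0.5·(M − 20p_1 − 10p_2)/p_1.
Discretionary income = 370 − 20·8.44 − 10·12.1 = 80.2; x_1* = 20 + 0.5·80.2/8.44 = 24.7512.

x_1* = 24.7512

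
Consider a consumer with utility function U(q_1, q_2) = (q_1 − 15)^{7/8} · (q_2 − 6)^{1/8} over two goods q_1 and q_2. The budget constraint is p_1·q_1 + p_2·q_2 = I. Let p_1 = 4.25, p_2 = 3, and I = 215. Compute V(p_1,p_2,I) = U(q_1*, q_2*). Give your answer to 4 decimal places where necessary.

V = 22.4676

This is Cobb-Douglas in (q_1−15, q_2−6): tangency gives 0.875·p_2·(q_2−6) = 0.125·p_1·(q_1−15).
After buying the subsistence bundle (15, 6), a share 0.875 of the remaining income goes to q_1: q_1* = 15 + 0.875·(I − 15p_1 − 6p_2)/p_1.
Discretionary income = 215 − 15·4.25 − 6·3 = 133.25; q_1* = 15 + 0.875·133.25/4.25 = 42.4338; q_2* = 6 + 0.125·133.25/3 = 11.5521.
Utility at the optimum: U(42.4338, 11.5521) = 22.4676.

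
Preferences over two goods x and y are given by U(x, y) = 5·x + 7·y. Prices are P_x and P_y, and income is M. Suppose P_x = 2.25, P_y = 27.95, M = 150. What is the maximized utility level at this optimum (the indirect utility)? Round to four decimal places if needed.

x gives more utility per dollar, so spend all income on x: x* = M/P_x, y* = 0.
Numerically: x* = 66.6667, y* = 0.
Utility at the optimum: U(66.6667, 0) = 333.3333.

V = 333.3333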